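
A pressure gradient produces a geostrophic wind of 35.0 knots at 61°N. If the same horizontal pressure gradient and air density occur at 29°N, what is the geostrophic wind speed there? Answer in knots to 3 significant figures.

63.1 knots

With the same pressure gradient and density, V_g ∝ 1/f ∝ 1/sin φ.
V₂ = V₁ · sin φ₁ / sin φ₂ = 35.0 × sin 61° / sin 29°
V₂ = 35.0 × 0.8746/0.4848 = 63.1 knots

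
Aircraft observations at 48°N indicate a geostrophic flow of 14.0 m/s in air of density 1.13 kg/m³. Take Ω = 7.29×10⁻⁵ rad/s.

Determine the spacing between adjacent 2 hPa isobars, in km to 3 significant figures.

117 km

Coriolis parameter at 48°N:
f = 2Ω sin φ = 2 × 7.29×10⁻⁵ × sin 48° = 1.08×10⁻⁴ s⁻¹
Geostrophic balance rearranged: |∂P/∂n| = f ρ V_g
|∂P/∂n| = 1.08×10⁻⁴ × 1.13 × 14.0 = 1.71×10⁻³ Pa/m
Isobar spacing: Δn = ΔP/|∂P/∂n| = 200 Pa / 1.71×10⁻³ Pa/m = 116679 m ≈ 117 km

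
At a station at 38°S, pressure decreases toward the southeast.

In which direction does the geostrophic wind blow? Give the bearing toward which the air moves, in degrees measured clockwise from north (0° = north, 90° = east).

045°

The pressure-gradient force points toward the southeast (bearing 135°).
Geostrophic balance: in the Southern Hemisphere the Coriolis force deflects motion to the left, so the geostrophic wind blows 90° to the left of the pressure-gradient force (low pressure on the right).
Rotating 135° by 90° counterclockwise gives 045° — the wind blows toward the northeast.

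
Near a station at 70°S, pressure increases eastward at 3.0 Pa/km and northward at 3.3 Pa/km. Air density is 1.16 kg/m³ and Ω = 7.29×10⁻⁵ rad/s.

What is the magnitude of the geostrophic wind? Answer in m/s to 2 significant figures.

28 m/s

Coriolis parameter at 70°S:
f = 2Ω sin φ = 2 × 7.29×10⁻⁵ × sin 70° = 1.37×10⁻⁴ s⁻¹
In the Southern Hemisphere f is negative: f = −1.37×10⁻⁴ s⁻¹.
Component geostrophic relations (x east, y north):
u_g = −(1/(fρ)) ∂P/∂y,  v_g = (1/(fρ)) ∂P/∂x
u_g = −(3.3×10⁻³)/(−1.37×10⁻⁴ × 1.16) = 20.8 m/s;  v_g = (3.0×10⁻³)/(−1.37×10⁻⁴ × 1.16) = −18.9 m/s
|V_g| = √(u_g² + v_g²) = 28.1 m/s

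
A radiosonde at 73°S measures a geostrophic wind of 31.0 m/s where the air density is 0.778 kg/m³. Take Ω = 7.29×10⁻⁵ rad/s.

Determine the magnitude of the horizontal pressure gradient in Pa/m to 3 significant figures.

3.36×10⁻³ Pa/m

Coriolis parameter at 73°S:
f = 2Ω sin φ = 2 × 7.29×10⁻⁵ × sin 73° = 1.39×10⁻⁴ s⁻¹
Geostrophic balance rearranged: |∂P/∂n| = f ρ V_g
|∂P/∂n| = 1.39×10⁻⁴ × 0.778 × 31.0 = 3.36×10⁻³ Pa/m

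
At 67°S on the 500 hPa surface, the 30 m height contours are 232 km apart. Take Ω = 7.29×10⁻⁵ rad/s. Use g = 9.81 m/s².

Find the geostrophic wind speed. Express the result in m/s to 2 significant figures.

Coriolis parameter at 67°S:
f = 2Ω sin φ = 2 × 7.29×10⁻⁵ × sin 67° = 1.34×10⁻⁴ s⁻¹
Height gradient: |∂Z/∂n| = 30 m / 232000 m = 1.29×10⁻⁴
On a pressure surface, geostrophic balance gives V_g = (g/f)|∂Z/∂n|:
V_g = 9.81 × 1.29×10⁻⁴ / 1.34×10⁻⁴ = 9.45 m/s

9.5 m/s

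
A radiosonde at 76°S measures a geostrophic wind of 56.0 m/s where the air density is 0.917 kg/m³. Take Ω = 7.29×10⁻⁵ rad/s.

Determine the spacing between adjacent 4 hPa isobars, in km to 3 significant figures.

55.1 km

Coriolis parameter at 76°S:
f = 2Ω sin φ = 2 × 7.29×10⁻⁵ × sin 76° = 1.41×10⁻⁴ s⁻¹
Geostrophic balance rearranged: |∂P/∂n| = f ρ V_g
|∂P/∂n| = 1.41×10⁻⁴ × 0.917 × 56.0 = 7.26×10⁻³ Pa/m
Isobar spacing: Δn = ΔP/|∂P/∂n| = 400 Pa / 7.26×10⁻³ Pa/m = 55061 m ≈ 55.1 km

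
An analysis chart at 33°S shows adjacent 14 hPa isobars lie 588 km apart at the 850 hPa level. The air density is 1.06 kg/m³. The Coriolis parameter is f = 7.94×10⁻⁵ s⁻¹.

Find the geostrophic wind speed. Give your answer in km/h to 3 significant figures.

Pressure gradient: |∂P/∂n| = 1400 Pa / 588000 m = 2.38×10⁻³ Pa/m
Geostrophic balance (pressure-gradient force = Coriolis force):
V_g = (1/(fρ)) |∂P/∂n| = 2.38×10⁻³ / (7.94×10⁻⁵ × 1.06) = 28.3 m/s
Converting: 28.3 m/s × 3.6 = 102 km/h

102 km/h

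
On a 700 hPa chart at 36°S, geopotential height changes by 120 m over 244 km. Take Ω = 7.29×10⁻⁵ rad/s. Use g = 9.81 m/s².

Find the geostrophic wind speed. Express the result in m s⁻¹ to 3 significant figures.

Coriolis parameter at 36°S:
f = 2Ω sin φ = 2 × 7.29×10⁻⁵ × sin 36° = 8.57×10⁻⁵ s⁻¹
Height gradient: |∂Z/∂n| = 120 m / 244000 m = 4.92×10⁻⁴
On a pressure surface, geostrophic balance gives V_g = (g/f)|∂Z/∂n|:
V_g = 9.81 × 4.92×10⁻⁴ / 8.57×10⁻⁵ = 56.3 m/s

56.3 m s⁻¹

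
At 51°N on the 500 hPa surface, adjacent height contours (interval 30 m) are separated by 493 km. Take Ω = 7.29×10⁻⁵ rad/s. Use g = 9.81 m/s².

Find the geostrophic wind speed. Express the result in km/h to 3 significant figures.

19.0 km/h

Coriolis parameter at 51°N:
f = 2Ω sin φ = 2 × 7.29×10⁻⁵ × sin 51° = 1.13×10⁻⁴ s⁻¹
Height gradient: |∂Z/∂n| = 30 m / 493000 m = 6.09×10⁻⁵
On a pressure surface, geostrophic balance gives V_g = (g/f)|∂Z/∂n|:
V_g = 9.81 × 6.09×10⁻⁵ / 1.13×10⁻⁴ = 5.27 m/s
Converting: 5.27 m/s × 3.6 = 19.0 km/h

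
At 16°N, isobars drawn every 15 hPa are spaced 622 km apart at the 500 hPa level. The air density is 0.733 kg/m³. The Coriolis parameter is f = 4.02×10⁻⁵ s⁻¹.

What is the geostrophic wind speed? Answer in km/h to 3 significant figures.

Pressure gradient: |∂P/∂n| = 1500 Pa / 622000 m = 2.41×10⁻³ Pa/m
Geostrophic balance (pressure-gradient force = Coriolis force):
V_g = (1/(fρ)) |∂P/∂n| = 2.41×10⁻³ / (4.02×10⁻⁵ × 0.733) = 81.8 m/s
Converting: 81.8 m/s × 3.6 = 295 km/h

295 km/h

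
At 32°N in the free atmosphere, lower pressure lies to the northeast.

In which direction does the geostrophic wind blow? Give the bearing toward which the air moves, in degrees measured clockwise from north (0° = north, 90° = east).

135°

The pressure-gradient force points toward the northeast (bearing 045°).
Geostrophic balance: in the Northern Hemisphere the Coriolis force deflects motion to the right, so the geostrophic wind blows 90° to the right of the pressure-gradient force (low pressure on the left).
Rotating 045° by 90° clockwise gives 135° — the wind blows toward the southeast.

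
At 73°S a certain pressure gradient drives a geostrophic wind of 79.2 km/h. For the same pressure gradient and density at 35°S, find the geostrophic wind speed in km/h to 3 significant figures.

132 km/h

With the same pressure gradient and density, V_g ∝ 1/f ∝ 1/sin φ.
V₂ = V₁ · sin φ₁ / sin φ₂ = 79.2 × sin 73° / sin 35°
V₂ = 79.2 × 0.9563/0.5736 = 132 km/h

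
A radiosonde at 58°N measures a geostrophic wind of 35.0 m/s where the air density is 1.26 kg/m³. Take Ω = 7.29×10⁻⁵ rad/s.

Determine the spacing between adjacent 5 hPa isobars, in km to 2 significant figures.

92 km

Coriolis parameter at 58°N:
f = 2Ω sin φ = 2 × 7.29×10⁻⁵ × sin 58° = 1.24×10⁻⁴ s⁻¹
Geostrophic balance rearranged: |∂P/∂n| = f ρ V_g
|∂P/∂n| = 1.24×10⁻⁴ × 1.26 × 35.0 = 5.45×10⁻³ Pa/m
Isobar spacing: Δn = ΔP/|∂P/∂n| = 500 Pa / 5.45×10⁻³ Pa/m = 91697 m ≈ 92 km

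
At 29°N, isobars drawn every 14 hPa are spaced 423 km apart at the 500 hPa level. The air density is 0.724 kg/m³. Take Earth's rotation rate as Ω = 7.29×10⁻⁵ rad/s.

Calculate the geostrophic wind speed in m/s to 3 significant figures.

64.7 m/s

Coriolis parameter at 29°N:
f = 2Ω sin φ = 2 × 7.29×10⁻⁵ × sin 29° = 7.07×10⁻⁵ s⁻¹
Pressure gradient: |∂P/∂n| = 1400 Pa / 423000 m = 3.31×10⁻³ Pa/m
Geostrophic balance (pressure-gradient force = Coriolis force):
V_g = (1/(fρ)) |∂P/∂n| = 3.31×10⁻³ / (7.07×10⁻⁵ × 0.724) = 64.7 m/s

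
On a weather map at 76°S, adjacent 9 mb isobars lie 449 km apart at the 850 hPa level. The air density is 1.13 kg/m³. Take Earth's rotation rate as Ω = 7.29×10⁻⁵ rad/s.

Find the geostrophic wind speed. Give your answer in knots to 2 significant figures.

Coriolis parameter at 76°S:
f = 2Ω sin φ = 2 × 7.29×10⁻⁵ × sin 76° = 1.41×10⁻⁴ s⁻¹
Pressure gradient: |∂P/∂n| = 900 Pa / 449000 m = 2.00×10⁻³ Pa/m
Geostrophic balance (pressure-gradient force = Coriolis force):
V_g = (1/(fρ)) |∂P/∂n| = 2.00×10⁻³ / (1.41×10⁻⁴ × 1.13) = 12.5 m/s
Converting: 12.5 m/s × 1.944 = 24 knots

24 knots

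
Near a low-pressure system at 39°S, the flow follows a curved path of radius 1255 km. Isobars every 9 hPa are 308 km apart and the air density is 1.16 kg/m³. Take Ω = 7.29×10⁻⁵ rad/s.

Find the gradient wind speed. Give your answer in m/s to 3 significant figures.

22.9 m/s

Coriolis parameter at 39°S:
f = 2Ω sin φ = 2 × 7.29×10⁻⁵ × sin 39° = 9.18×10⁻⁵ s⁻¹
Pressure gradient: |∂P/∂n| = 900 Pa / 308000 m = 2.92×10⁻³ Pa/m
Geostrophic speed: V_g = |∂P/∂n|/(fρ) = 2.92×10⁻³/(9.18×10⁻⁵ × 1.16) = 27.5 m/s
Around a low, centrifugal force acts outward with Coriolis, so pressure-gradient force balances both:
(1/ρ)|∂P/∂n| = fV + V²/R  →  V² + fR·V − fR·V_g = 0
With fR = 9.18×10⁻⁵ × 1255×10³ m = 115 m/s:
V = [−fR + √((fR)² + 4 fR V_g)]/2 = [−115 + √(115² + 4×115×27.5)]/2 = 22.9 m/s
Subgeostrophic (V < V_g = 27.5 m/s), as expected around a low.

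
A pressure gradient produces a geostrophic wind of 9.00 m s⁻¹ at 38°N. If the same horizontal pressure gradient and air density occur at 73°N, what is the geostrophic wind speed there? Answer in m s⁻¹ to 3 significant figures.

With the same pressure gradient and density, V_g ∝ 1/f ∝ 1/sin φ.
V₂ = V₁ · sin φ₁ / sin φ₂ = 9.00 × sin 38° / sin 73°
V₂ = 9.00 × 0.6157/0.9563 = 5.79 m s⁻¹

5.79 m s⁻¹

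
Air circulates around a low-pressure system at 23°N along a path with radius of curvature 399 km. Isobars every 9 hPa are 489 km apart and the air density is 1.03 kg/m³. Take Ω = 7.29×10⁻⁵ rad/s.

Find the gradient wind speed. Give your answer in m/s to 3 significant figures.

Coriolis parameter at 23°N:
f = 2Ω sin φ = 2 × 7.29×10⁻⁵ × sin 23° = 5.70×10⁻⁵ s⁻¹
Pressure gradient: |∂P/∂n| = 900 Pa / 489000 m = 1.84×10⁻³ Pa/m
Geostrophic speed: V_g = |∂P/∂n|/(fρ) = 1.84×10⁻³/(5.70×10⁻⁵ × 1.03) = 31.4 m/s
Around a low, centrifugal force acts outward with Coriolis, so pressure-gradient force balances both:
(1/ρ)|∂P/∂n| = fV + V²/R  →  V² + fR·V − fR·V_g = 0
With fR = 5.70×10⁻⁵ × 399×10³ m = 22.7 m/s:
V = [−fR + √((fR)² + 4 fR V_g)]/2 = [−22.7 + √(22.7² + 4×22.7×31.4)]/2 = 17.7 m/s
Subgeostrophic (V < V_g = 31.4 m/s), as expected around a low.

17.7 m/s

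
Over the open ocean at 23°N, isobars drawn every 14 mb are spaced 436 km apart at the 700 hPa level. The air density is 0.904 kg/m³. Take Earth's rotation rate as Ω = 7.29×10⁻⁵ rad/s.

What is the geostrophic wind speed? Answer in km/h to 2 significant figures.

Coriolis parameter at 23°N:
f = 2Ω sin φ = 2 × 7.29×10⁻⁵ × sin 23° = 5.70×10⁻⁵ s⁻¹
Pressure gradient: |∂P/∂n| = 1400 Pa / 436000 m = 3.21×10⁻³ Pa/m
Geostrophic balance (pressure-gradient force = Coriolis force):
V_g = (1/(fρ)) |∂P/∂n| = 3.21×10⁻³ / (5.70×10⁻⁵ × 0.904) = 62.4 m/s
Converting: 62.4 m/s × 3.6 = 220 km/h

220 km/h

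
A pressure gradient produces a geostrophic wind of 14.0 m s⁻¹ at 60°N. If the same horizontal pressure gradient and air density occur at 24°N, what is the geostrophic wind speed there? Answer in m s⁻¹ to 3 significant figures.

With the same pressure gradient and density, V_g ∝ 1/f ∝ 1/sin φ.
V₂ = V₁ · sin φ₁ / sin φ₂ = 14.0 × sin 60° / sin 24°
V₂ = 14.0 × 0.8660/0.4067 = 29.8 m s⁻¹

29.8 m s⁻¹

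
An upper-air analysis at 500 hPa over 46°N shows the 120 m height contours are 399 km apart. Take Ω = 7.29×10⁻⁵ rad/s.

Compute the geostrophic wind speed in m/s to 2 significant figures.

Coriolis parameter at 46°N:
f = 2Ω sin φ = 2 × 7.29×10⁻⁵ × sin 46° = 1.05×10⁻⁴ s⁻¹
Height gradient: |∂Z/∂n| = 120 m / 399000 m = 3.01×10⁻⁴
On a pressure surface, geostrophic balance gives V_g = (g/f)|∂Z/∂n|:
V_g = 9.81 × 3.01×10⁻⁴ / 1.05×10⁻⁴ = 28.1 m/s

28 m/s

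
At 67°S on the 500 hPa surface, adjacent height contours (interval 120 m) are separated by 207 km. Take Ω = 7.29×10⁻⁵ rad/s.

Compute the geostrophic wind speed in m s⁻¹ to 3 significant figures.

42.4 m s⁻¹

Coriolis parameter at 67°S:
f = 2Ω sin φ = 2 × 7.29×10⁻⁵ × sin 67° = 1.34×10⁻⁴ s⁻¹
Height gradient: |∂Z/∂n| = 120 m / 207000 m = 5.80×10⁻⁴
On a pressure surface, geostrophic balance gives V_g = (g/f)|∂Z/∂n|:
V_g = 9.81 × 5.80×10⁻⁴ / 1.34×10⁻⁴ = 42.4 m/s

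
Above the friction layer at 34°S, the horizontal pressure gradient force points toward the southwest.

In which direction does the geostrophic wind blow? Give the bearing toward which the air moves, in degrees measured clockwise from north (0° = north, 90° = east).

135°

The pressure-gradient force points toward the southwest (bearing 225°).
Geostrophic balance: in the Southern Hemisphere the Coriolis force deflects motion to the left, so the geostrophic wind blows 90° to the left of the pressure-gradient force (low pressure on the right).
Rotating 225° by 90° counterclockwise gives 135° — the wind blows toward the southeast.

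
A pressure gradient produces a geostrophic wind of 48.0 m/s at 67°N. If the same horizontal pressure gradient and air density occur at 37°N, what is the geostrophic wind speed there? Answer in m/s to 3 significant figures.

73.4 m/s

With the same pressure gradient and density, V_g ∝ 1/f ∝ 1/sin φ.
V₂ = V₁ · sin φ₁ / sin φ₂ = 48.0 × sin 67° / sin 37°
V₂ = 48.0 × 0.9205/0.6018 = 73.4 m/s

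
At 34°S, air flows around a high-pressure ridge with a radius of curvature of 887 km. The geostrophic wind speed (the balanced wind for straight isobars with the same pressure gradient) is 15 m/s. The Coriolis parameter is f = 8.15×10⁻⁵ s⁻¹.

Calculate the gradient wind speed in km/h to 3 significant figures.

Around a high, pressure-gradient force acts outward with centrifugal, so Coriolis balances both:
fV = (1/ρ)|∂P/∂n| + V²/R  →  V² − fR·V + fR·V_g = 0
With fR = 8.15×10⁻⁵ × 887×10³ m = 72.3 m/s:
V = [fR − √((fR)² − 4 fR V_g)]/2 = [72.3 − √(72.3² − 4×72.3×15)]/2 = 21.2 m/s
Supergeostrophic (V > V_g = 15 m/s), as expected around a high.
Converting: 21.2 m/s × 3.6 = 76.5 km/h

76.5 km/h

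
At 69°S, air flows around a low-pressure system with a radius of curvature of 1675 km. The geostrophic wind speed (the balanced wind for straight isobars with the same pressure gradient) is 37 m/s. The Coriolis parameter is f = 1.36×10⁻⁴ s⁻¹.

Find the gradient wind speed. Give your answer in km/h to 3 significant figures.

Around a low, centrifugal force acts outward with Coriolis, so pressure-gradient force balances both:
(1/ρ)|∂P/∂n| = fV + V²/R  →  V² + fR·V − fR·V_g = 0
With fR = 1.36×10⁻⁴ × 1675×10³ m = 228 m/s:
V = [−fR + √((fR)² + 4 fR V_g)]/2 = [−228 + √(228² + 4×228×37)]/2 = 32.4 m/s
Subgeostrophic (V < V_g = 37 m/s), as expected around a low.
Converting: 32.4 m/s × 3.6 = 117 km/h

117 km/h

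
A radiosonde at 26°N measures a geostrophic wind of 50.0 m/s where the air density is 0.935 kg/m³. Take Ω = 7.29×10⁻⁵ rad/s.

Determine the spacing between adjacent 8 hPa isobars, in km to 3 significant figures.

Coriolis parameter at 26°N:
f = 2Ω sin φ = 2 × 7.29×10⁻⁵ × sin 26° = 6.39×10⁻⁵ s⁻¹
Geostrophic balance rearranged: |∂P/∂n| = f ρ V_g
|∂P/∂n| = 6.39×10⁻⁵ × 0.935 × 50.0 = 2.99×10⁻³ Pa/m
Isobar spacing: Δn = ΔP/|∂P/∂n| = 800 Pa / 2.99×10⁻³ Pa/m = 267737 m ≈ 268 km

268 km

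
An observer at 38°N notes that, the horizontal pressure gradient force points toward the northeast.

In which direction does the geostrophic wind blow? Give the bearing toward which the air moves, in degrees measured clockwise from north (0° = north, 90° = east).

The pressure-gradient force points toward the northeast (bearing 045°).
Geostrophic balance: in the Northern Hemisphere the Coriolis force deflects motion to the right, so the geostrophic wind blows 90° to the right of the pressure-gradient force (low pressure on the left).
Rotating 045° by 90° clockwise gives 135° — the wind blows toward the southeast.

135°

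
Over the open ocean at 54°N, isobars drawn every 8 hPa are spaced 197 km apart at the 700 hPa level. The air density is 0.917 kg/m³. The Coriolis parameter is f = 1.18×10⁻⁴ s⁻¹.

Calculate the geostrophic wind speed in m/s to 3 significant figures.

Pressure gradient: |∂P/∂n| = 800 Pa / 197000 m = 4.06×10⁻³ Pa/m
Geostrophic balance (pressure-gradient force = Coriolis force):
V_g = (1/(fρ)) |∂P/∂n| = 4.06×10⁻³ / (1.18×10⁻⁴ × 0.917) = 37.5 m/s

37.5 m/s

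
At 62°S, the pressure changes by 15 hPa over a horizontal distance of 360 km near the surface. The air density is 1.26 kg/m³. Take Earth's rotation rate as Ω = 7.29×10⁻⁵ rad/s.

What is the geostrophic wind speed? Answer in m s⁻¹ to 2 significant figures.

Coriolis parameter at 62°S:
f = 2Ω sin φ = 2 × 7.29×10⁻⁵ × sin 62° = 1.29×10⁻⁴ s⁻¹
Pressure gradient: |∂P/∂n| = 1500 Pa / 360000 m = 4.17×10⁻³ Pa/m
Geostrophic balance (pressure-gradient force = Coriolis force):
V_g = (1/(fρ)) |∂P/∂n| = 4.17×10⁻³ / (1.29×10⁻⁴ × 1.26) = 25.7 m/s

26 m s⁻¹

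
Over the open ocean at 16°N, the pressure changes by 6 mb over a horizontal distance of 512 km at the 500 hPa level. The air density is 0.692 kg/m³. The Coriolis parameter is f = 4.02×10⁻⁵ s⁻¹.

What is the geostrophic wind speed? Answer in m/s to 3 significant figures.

Pressure gradient: |∂P/∂n| = 600 Pa / 512000 m = 1.17×10⁻³ Pa/m
Geostrophic balance (pressure-gradient force = Coriolis force):
V_g = (1/(fρ)) |∂P/∂n| = 1.17×10⁻³ / (4.02×10⁻⁵ × 0.692) = 42.1 m/s

42.1 m/s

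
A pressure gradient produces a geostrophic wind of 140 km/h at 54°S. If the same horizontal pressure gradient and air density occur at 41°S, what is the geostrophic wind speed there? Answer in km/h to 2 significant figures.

With the same pressure gradient and density, V_g ∝ 1/f ∝ 1/sin φ.
V₂ = V₁ · sin φ₁ / sin φ₂ = 140 × sin 54° / sin 41°
V₂ = 140 × 0.8090/0.6561 = 170 km/h

170 km/h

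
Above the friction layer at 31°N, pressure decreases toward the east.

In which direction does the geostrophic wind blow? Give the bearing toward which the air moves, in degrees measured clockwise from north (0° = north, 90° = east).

180°

The pressure-gradient force points toward the east (bearing 090°).
Geostrophic balance: in the Northern Hemisphere the Coriolis force deflects motion to the right, so the geostrophic wind blows 90° to the right of the pressure-gradient force (low pressure on the left).
Rotating 090° by 90° clockwise gives 180° — the wind blows toward the south.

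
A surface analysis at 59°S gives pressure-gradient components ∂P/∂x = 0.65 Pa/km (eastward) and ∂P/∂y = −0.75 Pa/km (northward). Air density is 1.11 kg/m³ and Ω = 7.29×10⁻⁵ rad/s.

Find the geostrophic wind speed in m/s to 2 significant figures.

7.2 m/s

Coriolis parameter at 59°S:
f = 2Ω sin φ = 2 × 7.29×10⁻⁵ × sin 59° = 1.25×10⁻⁴ s⁻¹
In the Southern Hemisphere f is negative: f = −1.25×10⁻⁴ s⁻¹.
Component geostrophic relations (x east, y north):
u_g = −(1/(fρ)) ∂P/∂y,  v_g = (1/(fρ)) ∂P/∂x
u_g = −(−0.75×10⁻³)/(−1.25×10⁻⁴ × 1.11) = −5.41 m/s;  v_g = (0.65×10⁻³)/(−1.25×10⁻⁴ × 1.11) = −4.69 m/s
|V_g| = √(u_g² + v_g²) = 7.15 m/s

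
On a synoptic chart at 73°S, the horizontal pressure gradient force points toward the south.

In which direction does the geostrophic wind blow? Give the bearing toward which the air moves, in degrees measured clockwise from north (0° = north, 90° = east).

The pressure-gradient force points toward the south (bearing 180°).
Geostrophic balance: in the Southern Hemisphere the Coriolis force deflects motion to the left, so the geostrophic wind blows 90° to the left of the pressure-gradient force (low pressure on the right).
Rotating 180° by 90° counterclockwise gives 090° — the wind blows toward the east.

090°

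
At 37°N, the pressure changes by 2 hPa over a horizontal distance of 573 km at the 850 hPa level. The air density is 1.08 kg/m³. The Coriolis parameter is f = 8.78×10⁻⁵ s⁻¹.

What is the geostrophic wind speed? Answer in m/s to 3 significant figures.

Pressure gradient: |∂P/∂n| = 200 Pa / 573000 m = 3.49×10⁻⁴ Pa/m
Geostrophic balance (pressure-gradient force = Coriolis force):
V_g = (1/(fρ)) |∂P/∂n| = 3.49×10⁻⁴ / (8.78×10⁻⁵ × 1.08) = 3.68 m/s

3.68 m/s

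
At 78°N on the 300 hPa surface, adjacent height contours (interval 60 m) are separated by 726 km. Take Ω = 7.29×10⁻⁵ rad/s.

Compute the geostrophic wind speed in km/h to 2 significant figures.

Coriolis parameter at 78°N:
f = 2Ω sin φ = 2 × 7.29×10⁻⁵ × sin 78° = 1.43×10⁻⁴ s⁻¹
Height gradient: |∂Z/∂n| = 60 m / 726000 m = 8.26×10⁻⁵
On a pressure surface, geostrophic balance gives V_g = (g/f)|∂Z/∂n|:
V_g = 9.81 × 8.26×10⁻⁵ / 1.43×10⁻⁴ = 5.68 m/s
Converting: 5.68 m/s × 3.6 = 20 km/h

20 km/h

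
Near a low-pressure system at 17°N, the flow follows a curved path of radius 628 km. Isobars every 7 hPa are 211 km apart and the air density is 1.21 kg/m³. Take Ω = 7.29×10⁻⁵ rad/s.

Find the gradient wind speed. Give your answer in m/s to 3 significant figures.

Coriolis parameter at 17°N:
f = 2Ω sin φ = 2 × 7.29×10⁻⁵ × sin 17° = 4.26×10⁻⁵ s⁻¹
Pressure gradient: |∂P/∂n| = 700 Pa / 211000 m = 3.32×10⁻³ Pa/m
Geostrophic speed: V_g = |∂P/∂n|/(fρ) = 3.32×10⁻³/(4.26×10⁻⁵ × 1.21) = 64.3 m/s
Around a low, centrifugal force acts outward with Coriolis, so pressure-gradient force balances both:
(1/ρ)|∂P/∂n| = fV + V²/R  →  V² + fR·V − fR·V_g = 0
With fR = 4.26×10⁻⁵ × 628×10³ m = 26.8 m/s:
V = [−fR + √((fR)² + 4 fR V_g)]/2 = [−26.8 + √(26.8² + 4×26.8×64.3)]/2 = 30.2 m/s
Subgeostrophic (V < V_g = 64.3 m/s), as expected around a low.

30.2 m/s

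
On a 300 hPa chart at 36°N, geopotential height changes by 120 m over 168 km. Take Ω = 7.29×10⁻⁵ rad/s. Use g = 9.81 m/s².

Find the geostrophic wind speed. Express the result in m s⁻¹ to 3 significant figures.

81.8 m s⁻¹

Coriolis parameter at 36°N:
f = 2Ω sin φ = 2 × 7.29×10⁻⁵ × sin 36° = 8.57×10⁻⁵ s⁻¹
Height gradient: |∂Z/∂n| = 120 m / 168000 m = 7.14×10⁻⁴
On a pressure surface, geostrophic balance gives V_g = (g/f)|∂Z/∂n|:
V_g = 9.81 × 7.14×10⁻⁴ / 8.57×10⁻⁵ = 81.8 m/s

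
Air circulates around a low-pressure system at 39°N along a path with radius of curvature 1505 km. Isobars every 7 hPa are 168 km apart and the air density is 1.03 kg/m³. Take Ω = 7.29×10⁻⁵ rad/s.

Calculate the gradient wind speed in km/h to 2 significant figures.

Coriolis parameter at 39°N:
f = 2Ω sin φ = 2 × 7.29×10⁻⁵ × sin 39° = 9.18×10⁻⁵ s⁻¹
Pressure gradient: |∂P/∂n| = 700 Pa / 168000 m = 4.17×10⁻³ Pa/m
Geostrophic speed: V_g = |∂P/∂n|/(fρ) = 4.17×10⁻³/(9.18×10⁻⁵ × 1.03) = 44.1 m/s
Around a low, centrifugal force acts outward with Coriolis, so pressure-gradient force balances both:
(1/ρ)|∂P/∂n| = fV + V²/R  →  V² + fR·V − fR·V_g = 0
With fR = 9.18×10⁻⁵ × 1505×10³ m = 138 m/s:
V = [−fR + √((fR)² + 4 fR V_g)]/2 = [−138 + √(138² + 4×138×44.1)]/2 = 35.1 m/s
Subgeostrophic (V < V_g = 44.1 m/s), as expected around a low.
Converting: 35.1 m/s × 3.6 = 130 km/h

130 km/h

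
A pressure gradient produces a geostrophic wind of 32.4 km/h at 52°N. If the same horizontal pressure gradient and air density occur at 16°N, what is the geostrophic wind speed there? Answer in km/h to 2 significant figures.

With the same pressure gradient and density, V_g ∝ 1/f ∝ 1/sin φ.
V₂ = V₁ · sin φ₁ / sin φ₂ = 32.4 × sin 52° / sin 16°
V₂ = 32.4 × 0.7880/0.2756 = 93 km/h

93 km/h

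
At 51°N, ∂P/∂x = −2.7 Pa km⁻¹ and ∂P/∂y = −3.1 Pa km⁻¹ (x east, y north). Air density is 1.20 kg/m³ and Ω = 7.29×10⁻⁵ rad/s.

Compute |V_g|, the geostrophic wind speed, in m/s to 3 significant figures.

Coriolis parameter at 51°N:
f = 2Ω sin φ = 2 × 7.29×10⁻⁵ × sin 51° = 1.13×10⁻⁴ s⁻¹
Component geostrophic relations (x east, y north):
u_g = −(1/(fρ)) ∂P/∂y,  v_g = (1/(fρ)) ∂P/∂x
u_g = −(−3.1×10⁻³)/(1.13×10⁻⁴ × 1.20) = 22.8 m/s;  v_g = (−2.7×10⁻³)/(1.13×10⁻⁴ × 1.20) = −19.9 m/s
|V_g| = √(u_g² + v_g²) = 30.2 m/s

30.2 m/s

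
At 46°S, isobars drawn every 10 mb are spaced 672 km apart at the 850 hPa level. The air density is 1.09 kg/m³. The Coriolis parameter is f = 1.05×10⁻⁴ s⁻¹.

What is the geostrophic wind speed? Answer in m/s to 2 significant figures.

Pressure gradient: |∂P/∂n| = 1000 Pa / 672000 m = 1.49×10⁻³ Pa/m
Geostrophic balance (pressure-gradient force = Coriolis force):
V_g = (1/(fρ)) |∂P/∂n| = 1.49×10⁻³ / (1.05×10⁻⁴ × 1.09) = 13.0 m/s

13 m/s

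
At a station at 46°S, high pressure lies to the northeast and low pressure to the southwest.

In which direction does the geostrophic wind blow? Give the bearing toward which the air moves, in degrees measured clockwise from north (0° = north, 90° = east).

The pressure-gradient force points toward the southwest (bearing 225°).
Geostrophic balance: in the Southern Hemisphere the Coriolis force deflects motion to the left, so the geostrophic wind blows 90° to the left of the pressure-gradient force (low pressure on the right).
Rotating 225° by 90° counterclockwise gives 135° — the wind blows toward the southeast.

135°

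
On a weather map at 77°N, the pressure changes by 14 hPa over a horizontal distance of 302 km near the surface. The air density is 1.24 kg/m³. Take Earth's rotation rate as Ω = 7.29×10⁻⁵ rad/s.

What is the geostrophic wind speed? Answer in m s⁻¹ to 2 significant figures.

26 m s⁻¹

Coriolis parameter at 77°N:
f = 2Ω sin φ = 2 × 7.29×10⁻⁵ × sin 77° = 1.42×10⁻⁴ s⁻¹
Pressure gradient: |∂P/∂n| = 1400 Pa / 302000 m = 4.64×10⁻³ Pa/m
Geostrophic balance (pressure-gradient force = Coriolis force):
V_g = (1/(fρ)) |∂P/∂n| = 4.64×10⁻³ / (1.42×10⁻⁴ × 1.24) = 26.3 m/s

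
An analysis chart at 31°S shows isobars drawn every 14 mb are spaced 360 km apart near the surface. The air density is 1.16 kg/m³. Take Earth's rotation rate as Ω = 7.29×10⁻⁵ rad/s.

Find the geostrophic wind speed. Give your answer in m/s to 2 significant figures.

45 m/s

Coriolis parameter at 31°S:
f = 2Ω sin φ = 2 × 7.29×10⁻⁵ × sin 31° = 7.51×10⁻⁵ s⁻¹
Pressure gradient: |∂P/∂n| = 1400 Pa / 360000 m = 3.89×10⁻³ Pa/m
Geostrophic balance (pressure-gradient force = Coriolis force):
V_g = (1/(fρ)) |∂P/∂n| = 3.89×10⁻³ / (7.51×10⁻⁵ × 1.16) = 44.6 m/s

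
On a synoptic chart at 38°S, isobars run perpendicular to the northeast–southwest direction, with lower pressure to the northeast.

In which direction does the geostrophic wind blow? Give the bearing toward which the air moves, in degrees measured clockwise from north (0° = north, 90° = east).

315°

The pressure-gradient force points toward the northeast (bearing 045°).
Geostrophic balance: in the Southern Hemisphere the Coriolis force deflects motion to the left, so the geostrophic wind blows 90° to the left of the pressure-gradient force (low pressure on the right).
Rotating 045° by 90° counterclockwise gives 315° — the wind blows toward the northwest.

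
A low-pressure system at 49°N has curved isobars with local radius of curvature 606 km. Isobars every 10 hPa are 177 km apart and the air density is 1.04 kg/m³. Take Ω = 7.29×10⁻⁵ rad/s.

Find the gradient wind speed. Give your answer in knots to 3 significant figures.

64.2 knots

Coriolis parameter at 49°N:
f = 2Ω sin φ = 2 × 7.29×10⁻⁵ × sin 49° = 1.10×10⁻⁴ s⁻¹
Pressure gradient: |∂P/∂n| = 1000 Pa / 177000 m = 5.65×10⁻³ Pa/m
Geostrophic speed: V_g = |∂P/∂n|/(fρ) = 5.65×10⁻³/(1.10×10⁻⁴ × 1.04) = 49.4 m/s
Around a low, centrifugal force acts outward with Coriolis, so pressure-gradient force balances both:
(1/ρ)|∂P/∂n| = fV + V²/R  →  V² + fR·V − fR·V_g = 0
With fR = 1.10×10⁻⁴ × 606×10³ m = 66.7 m/s:
V = [−fR + √((fR)² + 4 fR V_g)]/2 = [−66.7 + √(66.7² + 4×66.7×49.4)]/2 = 33 m/s
Subgeostrophic (V < V_g = 49.4 m/s), as expected around a low.
Converting: 33 m/s × 1.944 = 64.2 knots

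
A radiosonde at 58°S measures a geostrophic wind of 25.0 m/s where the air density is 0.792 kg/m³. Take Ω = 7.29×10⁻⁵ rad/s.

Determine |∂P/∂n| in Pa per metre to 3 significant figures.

Coriolis parameter at 58°S:
f = 2Ω sin φ = 2 × 7.29×10⁻⁵ × sin 58° = 1.24×10⁻⁴ s⁻¹
Geostrophic balance rearranged: |∂P/∂n| = f ρ V_g
|∂P/∂n| = 1.24×10⁻⁴ × 0.792 × 25.0 = 2.45×10⁻³ Pa/m

2.45×10⁻³ Pa/m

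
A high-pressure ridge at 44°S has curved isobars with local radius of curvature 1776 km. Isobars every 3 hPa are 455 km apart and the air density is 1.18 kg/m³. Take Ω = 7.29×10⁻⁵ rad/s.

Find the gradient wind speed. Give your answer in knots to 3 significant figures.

Coriolis parameter at 44°S:
f = 2Ω sin φ = 2 × 7.29×10⁻⁵ × sin 44° = 1.01×10⁻⁴ s⁻¹
Pressure gradient: |∂P/∂n| = 300 Pa / 455000 m = 6.59×10⁻⁴ Pa/m
Geostrophic speed: V_g = |∂P/∂n|/(fρ) = 6.59×10⁻⁴/(1.01×10⁻⁴ × 1.18) = 5.52 m/s
Around a high, pressure-gradient force acts outward with centrifugal, so Coriolis balances both:
fV = (1/ρ)|∂P/∂n| + V²/R  →  V² − fR·V + fR·V_g = 0
With fR = 1.01×10⁻⁴ × 1776×10³ m = 180 m/s:
V = [fR − √((fR)² − 4 fR V_g)]/2 = [180 − √(180² − 4×180×5.52)]/2 = 5.7 m/s
Supergeostrophic (V > V_g = 5.52 m/s), as expected around a high.
Converting: 5.7 m/s × 1.944 = 11.1 knots

11.1 knots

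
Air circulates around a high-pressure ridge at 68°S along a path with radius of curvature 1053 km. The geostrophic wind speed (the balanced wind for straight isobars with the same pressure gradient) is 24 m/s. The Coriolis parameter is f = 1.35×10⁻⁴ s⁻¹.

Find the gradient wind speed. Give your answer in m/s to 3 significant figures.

Around a high, pressure-gradient force acts outward with centrifugal, so Coriolis balances both:
fV = (1/ρ)|∂P/∂n| + V²/R  →  V² − fR·V + fR·V_g = 0
With fR = 1.35×10⁻⁴ × 1053×10³ m = 142 m/s:
V = [fR − √((fR)² − 4 fR V_g)]/2 = [142 − √(142² − 4×142×24)]/2 = 30.6 m/s
Supergeostrophic (V > V_g = 24 m/s), as expected around a high.

30.6 m/s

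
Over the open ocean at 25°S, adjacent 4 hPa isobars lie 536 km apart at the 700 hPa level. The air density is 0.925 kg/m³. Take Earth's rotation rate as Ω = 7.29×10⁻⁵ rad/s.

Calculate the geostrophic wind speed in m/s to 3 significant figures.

Coriolis parameter at 25°S:
f = 2Ω sin φ = 2 × 7.29×10⁻⁵ × sin 25° = 6.16×10⁻⁵ s⁻¹
Pressure gradient: |∂P/∂n| = 400 Pa / 536000 m = 7.46×10⁻⁴ Pa/m
Geostrophic balance (pressure-gradient force = Coriolis force):
V_g = (1/(fρ)) |∂P/∂n| = 7.46×10⁻⁴ / (6.16×10⁻⁵ × 0.925) = 13.1 m/s

13.1 m/s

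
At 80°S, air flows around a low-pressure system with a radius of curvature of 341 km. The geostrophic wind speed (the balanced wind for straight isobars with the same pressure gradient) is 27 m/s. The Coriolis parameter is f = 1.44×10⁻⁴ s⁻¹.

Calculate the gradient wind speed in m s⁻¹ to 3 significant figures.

19.4 m s⁻¹

Around a low, centrifugal force acts outward with Coriolis, so pressure-gradient force balances both:
(1/ρ)|∂P/∂n| = fV + V²/R  →  V² + fR·V − fR·V_g = 0
With fR = 1.44×10⁻⁴ × 341×10³ m = 49.1 m/s:
V = [−fR + √((fR)² + 4 fR V_g)]/2 = [−49.1 + √(49.1² + 4×49.1×27)]/2 = 19.4 m/s
Subgeostrophic (V < V_g = 27 m/s), as expected around a low.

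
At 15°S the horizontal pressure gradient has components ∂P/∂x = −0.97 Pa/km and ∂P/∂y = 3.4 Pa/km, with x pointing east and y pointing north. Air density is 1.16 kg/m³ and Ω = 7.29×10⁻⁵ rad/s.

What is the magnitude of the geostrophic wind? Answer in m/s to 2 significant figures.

Coriolis parameter at 15°S:
f = 2Ω sin φ = 2 × 7.29×10⁻⁵ × sin 15° = 3.77×10⁻⁵ s⁻¹
In the Southern Hemisphere f is negative: f = −3.77×10⁻⁵ s⁻¹.
Component geostrophic relations (x east, y north):
u_g = −(1/(fρ)) ∂P/∂y,  v_g = (1/(fρ)) ∂P/∂x
u_g = −(3.4×10⁻³)/(−3.77×10⁻⁵ × 1.16) = 77.7 m/s;  v_g = (−0.97×10⁻³)/(−3.77×10⁻⁵ × 1.16) = 22.2 m/s
|V_g| = √(u_g² + v_g²) = 80.8 m/s

81 m/s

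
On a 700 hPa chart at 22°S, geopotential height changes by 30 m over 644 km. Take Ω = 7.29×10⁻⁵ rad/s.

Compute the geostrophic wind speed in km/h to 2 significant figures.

30 km/h

Coriolis parameter at 22°S:
f = 2Ω sin φ = 2 × 7.29×10⁻⁵ × sin 22° = 5.46×10⁻⁵ s⁻¹
Height gradient: |∂Z/∂n| = 30 m / 644000 m = 4.66×10⁻⁵
On a pressure surface, geostrophic balance gives V_g = (g/f)|∂Z/∂n|:
V_g = 9.81 × 4.66×10⁻⁵ / 5.46×10⁻⁵ = 8.37 m/s
Converting: 8.37 m/s × 3.6 = 30 km/h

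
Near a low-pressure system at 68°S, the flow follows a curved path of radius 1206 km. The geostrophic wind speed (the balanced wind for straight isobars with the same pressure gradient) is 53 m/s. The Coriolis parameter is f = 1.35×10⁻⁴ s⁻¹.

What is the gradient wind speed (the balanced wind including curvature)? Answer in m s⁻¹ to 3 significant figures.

Around a low, centrifugal force acts outward with Coriolis, so pressure-gradient force balances both:
(1/ρ)|∂P/∂n| = fV + V²/R  →  V² + fR·V − fR·V_g = 0
With fR = 1.35×10⁻⁴ × 1206×10³ m = 163 m/s:
V = [−fR + √((fR)² + 4 fR V_g)]/2 = [−163 + √(163² + 4×163×53)]/2 = 42.1 m/s
Subgeostrophic (V < V_g = 53 m/s), as expected around a low.

42.1 m s⁻¹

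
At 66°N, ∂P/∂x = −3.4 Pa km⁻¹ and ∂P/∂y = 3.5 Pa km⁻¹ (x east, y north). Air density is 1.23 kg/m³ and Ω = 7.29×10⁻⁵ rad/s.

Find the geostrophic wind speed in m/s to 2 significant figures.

Coriolis parameter at 66°N:
f = 2Ω sin φ = 2 × 7.29×10⁻⁵ × sin 66° = 1.33×10⁻⁴ s⁻¹
Component geostrophic relations (x east, y north):
u_g = −(1/(fρ)) ∂P/∂y,  v_g = (1/(fρ)) ∂P/∂x
u_g = −(3.5×10⁻³)/(1.33×10⁻⁴ × 1.23) = −21.4 m/s;  v_g = (−3.4×10⁻³)/(1.33×10⁻⁴ × 1.23) = −20.8 m/s
|V_g| = √(u_g² + v_g²) = 29.8 m/s

30 m/s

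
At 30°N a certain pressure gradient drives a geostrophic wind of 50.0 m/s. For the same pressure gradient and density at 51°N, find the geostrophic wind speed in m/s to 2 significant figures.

32 m/s

With the same pressure gradient and density, V_g ∝ 1/f ∝ 1/sin φ.
V₂ = V₁ · sin φ₁ / sin φ₂ = 50.0 × sin 30° / sin 51°
V₂ = 50.0 × 0.5000/0.7771 = 32 m/s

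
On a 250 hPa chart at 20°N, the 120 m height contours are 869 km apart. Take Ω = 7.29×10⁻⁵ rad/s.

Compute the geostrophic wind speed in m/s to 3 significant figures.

27.2 m/s

Coriolis parameter at 20°N:
f = 2Ω sin φ = 2 × 7.29×10⁻⁵ × sin 20° = 4.99×10⁻⁵ s⁻¹
Height gradient: |∂Z/∂n| = 120 m / 869000 m = 1.38×10⁻⁴
On a pressure surface, geostrophic balance gives V_g = (g/f)|∂Z/∂n|:
V_g = 9.81 × 1.38×10⁻⁴ / 4.99×10⁻⁵ = 27.2 m/s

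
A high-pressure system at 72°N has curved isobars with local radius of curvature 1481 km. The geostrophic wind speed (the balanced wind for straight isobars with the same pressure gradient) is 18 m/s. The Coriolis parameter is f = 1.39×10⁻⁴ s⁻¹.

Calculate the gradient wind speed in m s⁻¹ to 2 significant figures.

Around a high, pressure-gradient force acts outward with centrifugal, so Coriolis balances both:
fV = (1/ρ)|∂P/∂n| + V²/R  →  V² − fR·V + fR·V_g = 0
With fR = 1.39×10⁻⁴ × 1481×10³ m = 206 m/s:
V = [fR − √((fR)² − 4 fR V_g)]/2 = [206 − √(206² − 4×206×18)]/2 = 19.9 m/s
Supergeostrophic (V > V_g = 18 m/s), as expected around a high.

20 m s⁻¹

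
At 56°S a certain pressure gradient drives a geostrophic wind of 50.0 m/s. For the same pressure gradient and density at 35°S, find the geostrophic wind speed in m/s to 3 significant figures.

72.3 m/s

With the same pressure gradient and density, V_g ∝ 1/f ∝ 1/sin φ.
V₂ = V₁ · sin φ₁ / sin φ₂ = 50.0 × sin 56° / sin 35°
V₂ = 50.0 × 0.8290/0.5736 = 72.3 m/s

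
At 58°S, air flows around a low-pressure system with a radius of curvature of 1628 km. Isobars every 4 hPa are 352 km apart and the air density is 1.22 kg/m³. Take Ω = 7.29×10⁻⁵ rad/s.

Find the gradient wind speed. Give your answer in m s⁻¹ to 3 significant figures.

Coriolis parameter at 58°S:
f = 2Ω sin φ = 2 × 7.29×10⁻⁵ × sin 58° = 1.24×10⁻⁴ s⁻¹
Pressure gradient: |∂P/∂n| = 400 Pa / 352000 m = 1.14×10⁻³ Pa/m
Geostrophic speed: V_g = |∂P/∂n|/(fρ) = 1.14×10⁻³/(1.24×10⁻⁴ × 1.22) = 7.53 m/s
Around a low, centrifugal force acts outward with Coriolis, so pressure-gradient force balances both:
(1/ρ)|∂P/∂n| = fV + V²/R  →  V² + fR·V − fR·V_g = 0
With fR = 1.24×10⁻⁴ × 1628×10³ m = 201 m/s:
V = [−fR + √((fR)² + 4 fR V_g)]/2 = [−201 + √(201² + 4×201×7.53)]/2 = 7.27 m/s
Subgeostrophic (V < V_g = 7.53 m/s), as expected around a low.

7.27 m s⁻¹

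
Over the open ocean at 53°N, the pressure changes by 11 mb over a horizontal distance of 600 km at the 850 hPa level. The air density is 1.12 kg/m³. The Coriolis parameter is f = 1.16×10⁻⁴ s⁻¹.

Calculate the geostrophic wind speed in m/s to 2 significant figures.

Pressure gradient: |∂P/∂n| = 1100 Pa / 600000 m = 1.83×10⁻³ Pa/m
Geostrophic balance (pressure-gradient force = Coriolis force):
V_g = (1/(fρ)) |∂P/∂n| = 1.83×10⁻³ / (1.16×10⁻⁴ × 1.12) = 14.1 m/s

14 m/s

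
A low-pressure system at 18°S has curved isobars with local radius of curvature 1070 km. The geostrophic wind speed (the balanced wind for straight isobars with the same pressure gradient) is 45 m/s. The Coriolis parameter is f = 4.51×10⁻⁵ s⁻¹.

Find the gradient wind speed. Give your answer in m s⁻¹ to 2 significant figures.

Around a low, centrifugal force acts outward with Coriolis, so pressure-gradient force balances both:
(1/ρ)|∂P/∂n| = fV + V²/R  →  V² + fR·V − fR·V_g = 0
With fR = 4.51×10⁻⁵ × 1070×10³ m = 48.3 m/s:
V = [−fR + √((fR)² + 4 fR V_g)]/2 = [−48.3 + √(48.3² + 4×48.3×45)]/2 = 28.3 m/s
Subgeostrophic (V < V_g = 45 m/s), as expected around a low.

28 m s⁻¹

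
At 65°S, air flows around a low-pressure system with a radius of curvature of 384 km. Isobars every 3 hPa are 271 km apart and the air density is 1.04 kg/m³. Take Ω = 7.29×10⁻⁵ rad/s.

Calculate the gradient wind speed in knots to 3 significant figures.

13.7 knots

Coriolis parameter at 65°S:
f = 2Ω sin φ = 2 × 7.29×10⁻⁵ × sin 65° = 1.32×10⁻⁴ s⁻¹
Pressure gradient: |∂P/∂n| = 300 Pa / 271000 m = 1.11×10⁻³ Pa/m
Geostrophic speed: V_g = |∂P/∂n|/(fρ) = 1.11×10⁻³/(1.32×10⁻⁴ × 1.04) = 8.06 m/s
Around a low, centrifugal force acts outward with Coriolis, so pressure-gradient force balances both:
(1/ρ)|∂P/∂n| = fV + V²/R  →  V² + fR·V − fR·V_g = 0
With fR = 1.32×10⁻⁴ × 384×10³ m = 50.7 m/s:
V = [−fR + √((fR)² + 4 fR V_g)]/2 = [−50.7 + √(50.7² + 4×50.7×8.06)]/2 = 7.07 m/s
Subgeostrophic (V < V_g = 8.06 m/s), as expected around a low.
Converting: 7.07 m/s × 1.944 = 13.7 knots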